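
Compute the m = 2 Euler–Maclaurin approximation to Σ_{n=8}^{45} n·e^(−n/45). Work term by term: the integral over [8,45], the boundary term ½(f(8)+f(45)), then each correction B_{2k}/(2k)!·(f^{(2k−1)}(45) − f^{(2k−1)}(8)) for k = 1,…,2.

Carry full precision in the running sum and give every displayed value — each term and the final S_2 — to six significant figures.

∫_8^45 x·e^(−x/45) dx evaluates to 506.640.
Endpoint term: (f(8) + f(45))/2 = (6.69703 + 16.5546)/2 = 11.6258.
Integral + boundary = 518.265.
Correction k=1: B_{2}/2! · (f^{(1)}(45) − f^{(1)}(8)) = 1/12 · (0.00000 − 0.688306) = -0.0573588.
Running total after k=1: 518.208.
Correction k=2: B_{4}/4! · (f^{(3)}(45) − f^{(3)}(8)) = −1/720 · (0.000363338 − 0.00116670) = 1.11578e-06.

S_2 ≈ 518.208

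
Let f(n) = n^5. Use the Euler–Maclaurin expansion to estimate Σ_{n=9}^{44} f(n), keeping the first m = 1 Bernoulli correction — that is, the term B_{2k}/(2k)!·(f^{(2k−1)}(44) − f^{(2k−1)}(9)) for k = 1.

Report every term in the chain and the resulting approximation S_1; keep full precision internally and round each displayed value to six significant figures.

S_1 ≈ 1.29334e+09

∫_9^44 x^5 dx evaluates to 1.20930e+09.
Boundary: ½(f(9) + f(44)) = ½(59049.0 + 1.64916e+08) = 8.24876e+07.
So far: 1.29178e+09.
Order-1 term: 1/12 · (1.87405e+07 − 32805.0) = 1.55897e+06.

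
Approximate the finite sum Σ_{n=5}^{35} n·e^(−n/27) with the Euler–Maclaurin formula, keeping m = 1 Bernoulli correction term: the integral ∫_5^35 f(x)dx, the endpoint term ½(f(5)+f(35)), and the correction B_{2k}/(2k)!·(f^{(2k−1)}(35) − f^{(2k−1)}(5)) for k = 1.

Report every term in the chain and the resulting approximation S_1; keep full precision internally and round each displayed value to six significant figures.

S_1 ≈ 266.831

∫_5^35 x·e^(−x/27) dx evaluates to 260.030.
Endpoint term: (f(5) + f(35))/2 = (4.15475 + 9.57401)/2 = 6.86438.
Integral + boundary = 266.894.
k=1: B_{2}/(2)! × [f^{(1)}(35) − f^{(1)}(5)] = 1/12 × (-0.0810498 − 0.677071) = -0.0631767.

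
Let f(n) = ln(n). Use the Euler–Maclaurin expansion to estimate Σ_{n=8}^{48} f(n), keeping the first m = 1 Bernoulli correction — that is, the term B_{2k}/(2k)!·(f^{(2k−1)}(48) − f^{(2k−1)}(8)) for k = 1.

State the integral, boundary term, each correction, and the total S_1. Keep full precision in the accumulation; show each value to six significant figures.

Integral: ∫_8^48 ln(x) dx = 129.182.
Boundary: ½(f(8) + f(48)) = ½(2.07944 + 3.87120) = 2.97532.
So far: 132.157.
Correction k=1: B_{2}/2! · (f^{(1)}(48) − f^{(1)}(8)) = 1/12 · (0.0208333 − 0.125000) = -0.00868056.

S_1 ≈ 132.149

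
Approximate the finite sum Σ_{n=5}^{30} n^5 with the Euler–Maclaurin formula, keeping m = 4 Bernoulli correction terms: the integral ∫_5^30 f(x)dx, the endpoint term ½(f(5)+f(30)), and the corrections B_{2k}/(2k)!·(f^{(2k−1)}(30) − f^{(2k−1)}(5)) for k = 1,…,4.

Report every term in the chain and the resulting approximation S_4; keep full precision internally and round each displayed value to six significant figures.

∫_5^30 x^5 dx evaluates to 1.21497e+08.
Endpoint term: (f(5) + f(30))/2 = (3125.00 + 2.43000e+07)/2 = 1.21516e+07.
Integral + boundary = 1.33649e+08.
Order-1 term: 1/12 · (4.05000e+06 − 3125.00) = 337240.
Running total after k=1: 1.33986e+08.
Order-2 term: −1/720 · (54000.0 − 1500.00) = -72.9167.
Running total after k=2: 1.33986e+08.
Order-3 term: 1/30240 · (120.000 − 120.000) = 0.00000.
Running total after k=3: 1.33986e+08.
Order-4 term: −1/1209600 · (0.00000 − 0.00000) = 0.00000.

S_4 ≈ 1.33986e+08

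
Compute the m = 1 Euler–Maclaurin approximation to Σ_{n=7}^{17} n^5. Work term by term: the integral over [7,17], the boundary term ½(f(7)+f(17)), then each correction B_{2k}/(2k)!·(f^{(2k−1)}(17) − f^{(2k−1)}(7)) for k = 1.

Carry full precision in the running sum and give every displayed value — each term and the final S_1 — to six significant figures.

Integral: ∫_7^17 x^5 dx = 4.00332e+06.
Endpoint term: (f(7) + f(17))/2 = (16807.0 + 1.41986e+06)/2 = 718332.
So far: 4.72165e+06.
Correction k=1: B_{2}/2! · (f^{(1)}(17) − f^{(1)}(7)) = 1/12 · (417605 − 12005.0) = 33800.0.

S_1 ≈ 4.75545e+06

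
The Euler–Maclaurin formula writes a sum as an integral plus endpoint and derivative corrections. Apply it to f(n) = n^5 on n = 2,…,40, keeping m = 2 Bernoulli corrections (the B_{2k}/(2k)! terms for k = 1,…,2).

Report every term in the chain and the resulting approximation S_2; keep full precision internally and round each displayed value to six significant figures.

Integral: ∫_2^40 x^5 dx = 6.82667e+08.
½[f(2) + f(40)] = ½[32.0000 + 1.02400e+08] = 5.12000e+07.
Running total after boundary: 7.33867e+08.
Correction k=1: B_{2}/2! · (f^{(1)}(40) − f^{(1)}(2)) = 1/12 · (1.28000e+07 − 80.0000) = 1.06666e+06.
After k=1: 7.34933e+08.
Correction k=2: B_{4}/4! · (f^{(3)}(40) − f^{(3)}(2)) = −1/720 · (96000.0 − 240.000) = -133.000.

S_2 ≈ 7.34933e+08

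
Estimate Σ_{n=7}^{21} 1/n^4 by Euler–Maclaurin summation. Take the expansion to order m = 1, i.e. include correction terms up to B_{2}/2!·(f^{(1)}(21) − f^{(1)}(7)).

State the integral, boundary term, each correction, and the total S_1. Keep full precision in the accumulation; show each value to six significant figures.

Integral: ∫_7^21 1/x^4 dx = 0.000935824.
Boundary: ½(f(7) + f(21)) = ½(0.000416493 + 5.14189e-06) = 0.000210818.
Running total after boundary: 0.00114664.
Correction k=1: B_{2}/2! · (f^{(1)}(21) − f^{(1)}(7)) = 1/12 · (-9.79408e-07 − (-0.000237996)) = 1.97514e-05.

S_1 ≈ 0.00116639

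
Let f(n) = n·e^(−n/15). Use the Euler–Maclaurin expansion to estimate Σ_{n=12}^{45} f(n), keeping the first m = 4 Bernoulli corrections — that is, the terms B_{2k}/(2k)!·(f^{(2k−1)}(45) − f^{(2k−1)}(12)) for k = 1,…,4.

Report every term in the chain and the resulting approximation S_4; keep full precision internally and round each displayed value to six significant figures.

Integral: ∫_12^45 x·e^(−x/15) dx = 137.170.
½[f(12) + f(45)] = ½[5.39195 + 2.24042] = 3.81618.
Integral + boundary = 140.986.
Correction k=1: B_{2}/2! · (f^{(1)}(45) − f^{(1)}(12)) = 1/12 · (-0.0995741 − 0.0898658) = -0.0157867.
After k=1: 140.970.
Correction k=2: B_{4}/4! · (f^{(3)}(45) − f^{(3)}(12)) = −1/720 · (0.00000 − 0.00439344) = 6.10200e-06.
After k=2: 140.970.
Correction k=3: B_{6}/6! · (f^{(5)}(45) − f^{(5)}(12)) = 1/30240 · (1.96690e-06 − 3.72777e-05) = -1.16768e-09.
After k=3: 140.970.
Correction k=4: B_{8}/8! · (f^{(7)}(45) − f^{(7)}(12)) = −1/1209600 · (1.74835e-08 − 2.44573e-07) = 1.87739e-13.

S_4 ≈ 140.970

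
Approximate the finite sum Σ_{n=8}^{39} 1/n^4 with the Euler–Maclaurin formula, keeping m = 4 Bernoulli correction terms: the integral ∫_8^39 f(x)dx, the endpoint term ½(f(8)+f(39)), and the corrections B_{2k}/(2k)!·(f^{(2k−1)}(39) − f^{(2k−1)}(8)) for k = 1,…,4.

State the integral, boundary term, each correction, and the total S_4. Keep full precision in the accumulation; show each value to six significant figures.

S_4 ≈ 0.000777800

Integral: ∫_8^39 1/x^4 dx = 0.000645422.
Boundary: ½(f(8) + f(39)) = ½(0.000244141 + 4.32257e-07) = 0.000122286.
Running total after boundary: 0.000767709.
Order-1 term: 1/12 · (-4.43340e-08 − (-0.000122070)) = 1.01688e-05.
After k=1: 0.000777878.
Order-2 term: −1/720 · (-8.74438e-10 − (-5.72205e-05)) = -7.94716e-08.
After k=2: 0.000777798.
Order-3 term: 1/30240 · (-3.21950e-11 − (-5.00679e-05)) = 1.65568e-09.
After k=3: 0.000777800.
Order-4 term: −1/1209600 · (-1.90503e-12 − (-7.04080e-05)) = -5.82077e-11.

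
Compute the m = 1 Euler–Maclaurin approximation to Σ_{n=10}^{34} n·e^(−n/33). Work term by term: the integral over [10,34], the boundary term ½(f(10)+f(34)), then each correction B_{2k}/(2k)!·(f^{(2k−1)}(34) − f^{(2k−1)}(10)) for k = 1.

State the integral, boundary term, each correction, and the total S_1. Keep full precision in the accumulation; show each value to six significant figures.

S_1 ≈ 268.653

∫_10^34 x·e^(−x/33) dx evaluates to 258.937.
½[f(10) + f(34)] = ½[7.38577 + 12.1346] = 9.76016.
So far: 268.697.
k=1: B_{2}/(2)! × [f^{(1)}(34) − f^{(1)}(10)] = 1/12 × (-0.0108151 − 0.514766) = -0.0437984.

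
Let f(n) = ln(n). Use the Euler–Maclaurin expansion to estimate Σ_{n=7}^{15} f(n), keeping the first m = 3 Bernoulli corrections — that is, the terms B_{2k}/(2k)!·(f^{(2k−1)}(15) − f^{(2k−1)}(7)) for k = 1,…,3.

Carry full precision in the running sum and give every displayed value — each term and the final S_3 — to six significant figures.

S_3 ≈ 21.3200

The integral term ∫_7^15 ln(x) dx = 18.9994.
Boundary: ½(f(7) + f(15)) = ½(1.94591 + 2.70805) = 2.32698.
Running total after boundary: 21.3264.
Correction k=1: B_{2}/2! · (f^{(1)}(15) − f^{(1)}(7)) = 1/12 · (0.0666667 − 0.142857) = -0.00634921.
Partial sum through k=1: 21.3200.
Correction k=2: B_{4}/4! · (f^{(3)}(15) − f^{(3)}(7)) = −1/720 · (0.000592593 − 0.00583090) = 7.27543e-06.
Partial sum through k=2: 21.3200.
Correction k=3: B_{6}/6! · (f^{(5)}(15) − f^{(5)}(7)) = 1/30240 · (3.16049e-05 − 0.00142798) = -4.61763e-08.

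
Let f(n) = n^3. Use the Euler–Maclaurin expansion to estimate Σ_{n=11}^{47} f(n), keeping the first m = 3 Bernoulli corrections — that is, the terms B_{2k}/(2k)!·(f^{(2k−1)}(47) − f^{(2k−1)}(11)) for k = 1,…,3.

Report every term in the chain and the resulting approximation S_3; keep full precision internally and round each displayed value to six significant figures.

Integral: ∫_11^47 x^3 dx = 1.21626e+06.
½[f(11) + f(47)] = ½[1331.00 + 103823] = 52577.0.
So far: 1.26884e+06.
Order-1 term: 1/12 · (6627.00 − 363.000) = 522.000.
Running total after k=1: 1.26936e+06.
Order-2 term: −1/720 · (6.00000 − 6.00000) = 0.00000.
Running total after k=2: 1.26936e+06.
Order-3 term: 1/30240 · (0.00000 − 0.00000) = 0.00000.

S_3 ≈ 1.26936e+06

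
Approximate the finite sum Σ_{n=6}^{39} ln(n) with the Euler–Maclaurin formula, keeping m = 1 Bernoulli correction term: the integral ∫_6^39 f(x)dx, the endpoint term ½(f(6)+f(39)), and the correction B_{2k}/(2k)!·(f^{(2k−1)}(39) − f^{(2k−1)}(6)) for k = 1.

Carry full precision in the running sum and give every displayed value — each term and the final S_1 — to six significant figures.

∫_6^39 ln(x) dx evaluates to 99.1283.
Endpoint term: (f(6) + f(39))/2 = (1.79176 + 3.66356)/2 = 2.72766.
Running total after boundary: 101.856.
Order-1 term: 1/12 · (0.0256410 − 0.166667) = -0.0117521.

S_1 ≈ 101.844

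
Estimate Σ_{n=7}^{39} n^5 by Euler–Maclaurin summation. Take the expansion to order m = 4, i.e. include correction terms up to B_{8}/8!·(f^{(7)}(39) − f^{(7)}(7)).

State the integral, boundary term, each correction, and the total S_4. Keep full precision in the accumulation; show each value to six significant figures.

Integral: ∫_7^39 x^5 dx = 5.86438e+08.
Endpoint term: (f(7) + f(39))/2 = (16807.0 + 9.02242e+07)/2 = 4.51205e+07.
Integral + boundary = 6.31558e+08.
Order-1 term: 1/12 · (1.15672e+07 − 12005.0) = 962933.
After k=1: 6.32521e+08.
Order-2 term: −1/720 · (91260.0 − 2940.00) = -122.667.
After k=2: 6.32521e+08.
Order-3 term: 1/30240 · (120.000 − 120.000) = 0.00000.
After k=3: 6.32521e+08.
Order-4 term: −1/1209600 · (0.00000 − 0.00000) = 0.00000.

S_4 ≈ 6.32521e+08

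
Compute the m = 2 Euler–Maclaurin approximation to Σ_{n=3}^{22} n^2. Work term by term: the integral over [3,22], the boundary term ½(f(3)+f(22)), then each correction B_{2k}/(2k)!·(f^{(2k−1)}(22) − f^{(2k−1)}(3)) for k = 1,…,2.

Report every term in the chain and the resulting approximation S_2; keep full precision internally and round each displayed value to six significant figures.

S_2 ≈ 3790.00

Integral: ∫_3^22 x^2 dx = 3540.33.
Boundary: ½(f(3) + f(22)) = ½(9.00000 + 484.000) = 246.500.
Running total after boundary: 3786.83.
k=1: B_{2}/(2)! × [f^{(1)}(22) − f^{(1)}(3)] = 1/12 × (44.0000 − 6.00000) = 3.16667.
Partial sum through k=1: 3790.00.
k=2: B_{4}/(4)! × [f^{(3)}(22) − f^{(3)}(3)] = −1/720 × (0.00000 − 0.00000) = 0.00000.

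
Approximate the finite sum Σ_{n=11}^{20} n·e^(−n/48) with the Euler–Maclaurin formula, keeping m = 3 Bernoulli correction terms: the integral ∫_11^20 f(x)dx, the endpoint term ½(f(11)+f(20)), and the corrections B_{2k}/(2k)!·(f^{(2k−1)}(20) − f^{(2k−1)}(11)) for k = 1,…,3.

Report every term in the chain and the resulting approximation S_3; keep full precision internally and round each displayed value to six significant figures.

Integral: ∫_11^20 x·e^(−x/48) dx = 100.234.
½[f(11) + f(20)] = ½[8.74716 + 13.1848] = 10.9660.
Integral + boundary = 111.200.
Order-1 term: 1/12 · (0.384557 − 0.612964) = -0.0190339.
After k=1: 111.181.
Order-2 term: −1/720 · (0.000739166 − 0.000956318) = 3.01599e-07.
After k=2: 111.181.
Order-3 term: 1/30240 · (5.69194e-07 − 7.14667e-07) = -4.81060e-12.

S_3 ≈ 111.181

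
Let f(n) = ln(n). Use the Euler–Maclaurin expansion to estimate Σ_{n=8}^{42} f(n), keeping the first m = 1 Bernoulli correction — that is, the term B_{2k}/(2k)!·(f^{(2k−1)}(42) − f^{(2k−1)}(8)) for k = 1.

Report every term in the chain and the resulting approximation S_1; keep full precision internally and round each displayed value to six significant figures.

The integral term ∫_8^42 ln(x) dx = 106.347.
Endpoint term: (f(8) + f(42))/2 = (2.07944 + 3.73767)/2 = 2.90856.
Integral + boundary = 109.255.
k=1: B_{2}/(2)! × [f^{(1)}(42) − f^{(1)}(8)] = 1/12 × (0.0238095 − 0.125000) = -0.00843254.

S_1 ≈ 109.247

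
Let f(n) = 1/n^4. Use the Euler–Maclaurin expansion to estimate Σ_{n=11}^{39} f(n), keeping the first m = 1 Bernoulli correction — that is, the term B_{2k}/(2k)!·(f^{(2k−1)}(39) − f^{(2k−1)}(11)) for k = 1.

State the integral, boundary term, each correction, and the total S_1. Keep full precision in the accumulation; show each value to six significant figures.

The integral term ∫_11^39 1/x^4 dx = 0.000244819.
Boundary: ½(f(11) + f(39)) = ½(6.83013e-05 + 4.32257e-07) = 3.43668e-05.
Running total after boundary: 0.000279186.
Correction k=1: B_{2}/2! · (f^{(1)}(39) − f^{(1)}(11)) = 1/12 · (-4.43340e-08 − (-2.48369e-05)) = 2.06604e-06.

S_1 ≈ 0.000281252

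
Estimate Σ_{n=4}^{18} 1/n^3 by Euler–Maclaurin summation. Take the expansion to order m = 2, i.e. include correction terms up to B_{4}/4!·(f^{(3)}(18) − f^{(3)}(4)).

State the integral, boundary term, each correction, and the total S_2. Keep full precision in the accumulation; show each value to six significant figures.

S_2 ≈ 0.0385589

∫_4^18 1/x^3 dx evaluates to 0.0297068.
½[f(4) + f(18)] = ½[0.0156250 + 0.000171468] = 0.00789823.
Integral + boundary = 0.0376050.
k=1: B_{2}/(2)! × [f^{(1)}(18) − f^{(1)}(4)] = 1/12 × (-2.85780e-05 − (-0.0117188)) = 0.000974181.
After k=1: 0.0385792.
k=2: B_{4}/(4)! × [f^{(3)}(18) − f^{(3)}(4)] = −1/720 × (-1.76407e-06 − (-0.0146484)) = -2.03426e-05.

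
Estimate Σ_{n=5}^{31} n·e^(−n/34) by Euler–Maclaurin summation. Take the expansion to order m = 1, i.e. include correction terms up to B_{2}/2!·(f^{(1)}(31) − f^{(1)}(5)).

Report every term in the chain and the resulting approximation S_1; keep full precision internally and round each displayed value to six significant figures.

S_1 ≈ 264.978

The integral term ∫_5^31 x·e^(−x/34) dx = 256.650.
Endpoint term: (f(5) + f(31))/2 = (4.31622 + 12.4562)/2 = 8.38623.
So far: 265.037.
k=1: B_{2}/(2)! × [f^{(1)}(31) − f^{(1)}(5)] = 1/12 × (0.0354542 − 0.736296) = -0.0584035.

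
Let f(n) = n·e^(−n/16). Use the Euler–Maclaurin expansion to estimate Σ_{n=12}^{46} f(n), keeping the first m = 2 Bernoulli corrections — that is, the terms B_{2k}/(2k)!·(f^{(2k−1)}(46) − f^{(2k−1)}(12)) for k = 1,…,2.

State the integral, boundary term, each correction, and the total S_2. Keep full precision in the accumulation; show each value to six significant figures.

The integral term ∫_12^46 x·e^(−x/16) dx = 155.655.
Endpoint term: (f(12) + f(46))/2 = (5.66840 + 2.59514)/2 = 4.13177.
Integral + boundary = 159.787.
Correction k=1: B_{2}/2! · (f^{(1)}(46) − f^{(1)}(12)) = 1/12 · (-0.105780 − 0.118092) = -0.0186560.
After k=1: 159.769.
Correction k=2: B_{4}/4! · (f^{(3)}(46) − f^{(3)}(12)) = −1/720 · (2.75469e-05 − 0.00415166) = 5.72793e-06.

S_2 ≈ 159.769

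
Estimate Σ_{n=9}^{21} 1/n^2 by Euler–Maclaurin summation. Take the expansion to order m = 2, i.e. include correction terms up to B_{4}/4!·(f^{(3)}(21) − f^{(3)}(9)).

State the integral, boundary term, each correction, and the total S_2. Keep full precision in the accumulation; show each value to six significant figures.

The integral term ∫_9^21 1/x^2 dx = 0.0634921.
Boundary: ½(f(9) + f(21)) = ½(0.0123457 + 0.00226757) = 0.00730663.
So far: 0.0707987.
Correction k=1: B_{2}/2! · (f^{(1)}(21) − f^{(1)}(9)) = 1/12 · (-0.000215959 − (-0.00274348)) = 0.000210627.
Partial sum through k=1: 0.0710093.
Correction k=2: B_{4}/4! · (f^{(3)}(21) − f^{(3)}(9)) = −1/720 · (-5.87645e-06 − (-0.000406442)) = -5.56341e-07.

S_2 ≈ 0.0710088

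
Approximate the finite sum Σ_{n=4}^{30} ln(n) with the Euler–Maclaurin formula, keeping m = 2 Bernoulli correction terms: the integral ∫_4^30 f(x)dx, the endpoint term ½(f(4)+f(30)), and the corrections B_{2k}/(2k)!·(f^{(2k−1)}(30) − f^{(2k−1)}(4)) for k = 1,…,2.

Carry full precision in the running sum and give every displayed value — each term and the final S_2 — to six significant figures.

S_2 ≈ 72.8665

The integral term ∫_4^30 ln(x) dx = 70.4907.
½[f(4) + f(30)] = ½[1.38629 + 3.40120] = 2.39375.
So far: 72.8845.
Order-1 term: 1/12 · (0.0333333 − 0.250000) = -0.0180556.
Partial sum through k=1: 72.8664.
Order-2 term: −1/720 · (7.40741e-05 − 0.0312500) = 4.32999e-05.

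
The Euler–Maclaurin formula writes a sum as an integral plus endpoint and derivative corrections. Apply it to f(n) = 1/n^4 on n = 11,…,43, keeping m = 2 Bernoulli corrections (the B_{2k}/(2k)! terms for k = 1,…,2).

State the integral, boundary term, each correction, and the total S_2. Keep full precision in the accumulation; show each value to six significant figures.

∫_11^43 1/x^4 dx evaluates to 0.000246246.
½[f(11) + f(43)] = ½[6.83013e-05 + 2.92500e-07] = 3.42969e-05.
Running total after boundary: 0.000280543.
Order-1 term: 1/12 · (-2.72093e-08 − (-2.48369e-05)) = 2.06747e-06.
Running total after k=1: 0.000282610.
Order-2 term: −1/720 · (-4.41471e-10 − (-6.15790e-06)) = -8.55202e-09.

S_2 ≈ 0.000282602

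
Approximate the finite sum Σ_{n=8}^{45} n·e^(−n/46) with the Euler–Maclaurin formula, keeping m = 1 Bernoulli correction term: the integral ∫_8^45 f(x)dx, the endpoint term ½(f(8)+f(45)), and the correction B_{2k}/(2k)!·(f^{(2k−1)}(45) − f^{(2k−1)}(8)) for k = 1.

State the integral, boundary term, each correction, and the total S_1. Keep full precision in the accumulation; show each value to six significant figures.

∫_8^45 x·e^(−x/46) dx evaluates to 513.692.
Endpoint term: (f(8) + f(45))/2 = (6.72296 + 16.9184)/2 = 11.8207.
Running total after boundary: 525.513.
k=1: B_{2}/(2)! × [f^{(1)}(45) − f^{(1)}(8)] = 1/12 × (0.00817314 − 0.694219) = -0.0571705.

S_1 ≈ 525.456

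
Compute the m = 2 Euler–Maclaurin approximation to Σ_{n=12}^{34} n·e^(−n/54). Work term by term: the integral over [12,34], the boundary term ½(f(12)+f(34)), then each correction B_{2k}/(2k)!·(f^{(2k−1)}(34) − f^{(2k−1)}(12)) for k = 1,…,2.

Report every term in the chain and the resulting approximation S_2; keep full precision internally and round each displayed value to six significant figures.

S_2 ≈ 335.841

Integral: ∫_12^34 x·e^(−x/54) dx = 322.014.
Endpoint term: (f(12) + f(34))/2 = (9.60885 + 18.1148)/2 = 13.8618.
Running total after boundary: 335.876.
Correction k=1: B_{2}/2! · (f^{(1)}(34) − f^{(1)}(12)) = 1/12 · (0.197329 − 0.622796) = -0.0354555.
Partial sum through k=1: 335.841.
Correction k=2: B_{4}/4! · (f^{(3)}(34) − f^{(3)}(12)) = −1/720 · (0.000433096 − 0.000762781) = 4.57897e-07.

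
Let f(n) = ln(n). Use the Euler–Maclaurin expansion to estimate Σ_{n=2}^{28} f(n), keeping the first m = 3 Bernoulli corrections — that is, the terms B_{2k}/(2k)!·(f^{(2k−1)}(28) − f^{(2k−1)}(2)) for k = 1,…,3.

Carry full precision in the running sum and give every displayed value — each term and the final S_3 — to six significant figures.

∫_2^28 ln(x) dx evaluates to 65.9154.
Endpoint term: (f(2) + f(28))/2 = (0.693147 + 3.33220)/2 = 2.01268.
Running total after boundary: 67.9281.
Correction k=1: B_{2}/2! · (f^{(1)}(28) − f^{(1)}(2)) = 1/12 · (0.0357143 − 0.500000) = -0.0386905.
Partial sum through k=1: 67.8894.
Correction k=2: B_{4}/4! · (f^{(3)}(28) − f^{(3)}(2)) = −1/720 · (9.11079e-05 − 0.250000) = 0.000347096.
Partial sum through k=2: 67.8898.
Correction k=3: B_{6}/6! · (f^{(5)}(28) − f^{(5)}(2)) = 1/30240 · (1.39451e-06 − 0.750000) = -2.48015e-05.

S_3 ≈ 67.8897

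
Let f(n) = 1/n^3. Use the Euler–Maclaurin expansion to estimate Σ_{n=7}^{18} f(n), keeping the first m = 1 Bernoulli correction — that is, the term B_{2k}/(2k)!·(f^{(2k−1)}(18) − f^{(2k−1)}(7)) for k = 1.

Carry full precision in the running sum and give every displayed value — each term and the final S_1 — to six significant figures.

S_1 ≈ 0.0103061

Integral: ∫_7^18 1/x^3 dx = 0.00866087.
½[f(7) + f(18)] = ½[0.00291545 + 0.000171468] = 0.00154346.
Integral + boundary = 0.0102043.
k=1: B_{2}/(2)! × [f^{(1)}(18) − f^{(1)}(7)] = 1/12 × (-2.85780e-05 − (-0.00124948)) = 0.000101742.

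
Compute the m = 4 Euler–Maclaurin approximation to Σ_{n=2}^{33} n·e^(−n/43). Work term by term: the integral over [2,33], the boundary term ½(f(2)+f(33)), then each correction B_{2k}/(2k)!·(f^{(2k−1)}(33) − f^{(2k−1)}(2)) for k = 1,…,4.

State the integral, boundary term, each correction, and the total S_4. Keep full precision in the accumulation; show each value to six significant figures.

S_4 ≈ 338.605

∫_2^33 x·e^(−x/43) dx evaluates to 330.058.
Boundary: ½(f(2) + f(33)) = ½(1.90911 + 15.3186) = 8.61384.
Integral + boundary = 338.672.
Order-1 term: 1/12 · (0.107953 − 0.910156) = -0.0668502.
After k=1: 338.605.
Order-2 term: −1/720 · (0.000560493 − 0.00152475) = 1.33925e-06.
After k=2: 338.605.
Order-3 term: 1/30240 · (5.74690e-07 − 1.38305e-06) = -2.67315e-11.
After k=3: 338.605.
Order-4 term: −1/1209600 · (4.57678e-10 − 1.05001e-09) = 4.89690e-16.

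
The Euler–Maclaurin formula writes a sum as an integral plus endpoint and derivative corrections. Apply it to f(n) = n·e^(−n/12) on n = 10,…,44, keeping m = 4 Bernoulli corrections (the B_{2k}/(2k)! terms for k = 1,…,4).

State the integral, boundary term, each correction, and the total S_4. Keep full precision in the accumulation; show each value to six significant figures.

Integral: ∫_10^44 x·e^(−x/12) dx = 97.5566.
Endpoint term: (f(10) + f(44))/2 = (4.34598 + 1.12471)/2 = 2.73534.
Running total after boundary: 100.292.
Correction k=1: B_{2}/2! · (f^{(1)}(44) − f^{(1)}(10)) = 1/12 · (-0.0681641 − 0.0724330) = -0.0117164.
Running total after k=1: 100.280.
Correction k=2: B_{4}/4! · (f^{(3)}(44) − f^{(3)}(10)) = −1/720 · (-0.000118340 − 0.00653909) = 9.24644e-06.
Running total after k=2: 100.280.
Correction k=3: B_{6}/6! · (f^{(5)}(44) − f^{(5)}(10)) = 1/30240 · (1.64362e-06 − 8.73276e-05) = -2.83347e-09.
Running total after k=3: 100.280.
Correction k=4: B_{8}/8! · (f^{(7)}(44) − f^{(7)}(10)) = −1/1209600 · (2.85350e-08 − 8.97534e-07) = 7.18419e-13.

S_4 ≈ 100.280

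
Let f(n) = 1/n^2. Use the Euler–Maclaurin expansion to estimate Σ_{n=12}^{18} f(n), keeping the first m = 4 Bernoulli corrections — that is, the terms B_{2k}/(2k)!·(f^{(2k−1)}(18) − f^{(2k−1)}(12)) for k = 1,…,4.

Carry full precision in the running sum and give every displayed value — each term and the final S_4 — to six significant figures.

S_4 ≈ 0.0328610

The integral term ∫_12^18 1/x^2 dx = 0.0277778.
Endpoint term: (f(12) + f(18))/2 = (0.00694444 + 0.00308642)/2 = 0.00501543.
Running total after boundary: 0.0327932.
Correction k=1: B_{2}/2! · (f^{(1)}(18) − f^{(1)}(12)) = 1/12 · (-0.000342936 − (-0.00115741)) = 6.78727e-05.
After k=1: 0.0328611.
Correction k=2: B_{4}/4! · (f^{(3)}(18) − f^{(3)}(12)) = −1/720 · (-1.27013e-05 − (-9.64506e-05)) = -1.16318e-07.
After k=2: 0.0328610.
Correction k=3: B_{6}/6! · (f^{(5)}(18) − f^{(5)}(12)) = 1/30240 · (-1.17605e-06 − (-2.00939e-05)) = 6.25590e-10.
After k=3: 0.0328610.
Correction k=4: B_{8}/8! · (f^{(7)}(18) − f^{(7)}(12)) = −1/1209600 · (-2.03268e-07 − (-7.81429e-06)) = -6.29218e-12.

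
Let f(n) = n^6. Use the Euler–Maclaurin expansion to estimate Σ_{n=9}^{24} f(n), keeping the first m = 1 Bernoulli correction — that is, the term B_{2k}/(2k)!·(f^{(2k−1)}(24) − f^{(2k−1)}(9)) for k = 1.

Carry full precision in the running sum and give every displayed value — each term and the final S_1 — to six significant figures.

S_1 ≈ 7.54296e+08

Integral: ∫_9^24 x^6 dx = 6.54527e+08.
Endpoint term: (f(9) + f(24))/2 = (531441 + 1.91103e+08)/2 = 9.58172e+07.
So far: 7.50344e+08.
Order-1 term: 1/12 · (4.77757e+07 − 354294) = 3.95179e+06.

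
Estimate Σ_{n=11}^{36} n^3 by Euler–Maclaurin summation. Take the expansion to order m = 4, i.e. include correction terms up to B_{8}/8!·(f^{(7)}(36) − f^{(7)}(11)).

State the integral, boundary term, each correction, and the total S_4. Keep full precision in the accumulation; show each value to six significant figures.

S_4 ≈ 440531

Integral: ∫_11^36 x^3 dx = 416244.
Endpoint term: (f(11) + f(36))/2 = (1331.00 + 46656.0)/2 = 23993.5.
So far: 440237.
Order-1 term: 1/12 · (3888.00 − 363.000) = 293.750.
Partial sum through k=1: 440531.
Order-2 term: −1/720 · (6.00000 − 6.00000) = 0.00000.
Partial sum through k=2: 440531.
Order-3 term: 1/30240 · (0.00000 − 0.00000) = 0.00000.
Partial sum through k=3: 440531.
Order-4 term: −1/1209600 · (0.00000 − 0.00000) = 0.00000.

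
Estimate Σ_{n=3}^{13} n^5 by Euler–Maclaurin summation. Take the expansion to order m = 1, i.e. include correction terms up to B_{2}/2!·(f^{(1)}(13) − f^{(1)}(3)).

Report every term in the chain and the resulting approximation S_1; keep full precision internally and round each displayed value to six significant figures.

S_1 ≈ 1.00198e+06

Integral: ∫_3^13 x^5 dx = 804347.
Boundary: ½(f(3) + f(13)) = ½(243.000 + 371293) = 185768.
So far: 990115.
Correction k=1: B_{2}/2! · (f^{(1)}(13) − f^{(1)}(3)) = 1/12 · (142805 − 405.000) = 11866.7.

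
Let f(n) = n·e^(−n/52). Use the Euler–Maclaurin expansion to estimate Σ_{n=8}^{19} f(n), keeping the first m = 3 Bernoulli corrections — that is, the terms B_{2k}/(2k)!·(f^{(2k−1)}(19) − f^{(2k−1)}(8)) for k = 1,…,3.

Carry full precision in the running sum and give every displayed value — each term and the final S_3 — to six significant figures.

S_3 ≈ 123.110

Integral: ∫_8^19 x·e^(−x/52) dx = 113.112.
Boundary: ½(f(8) + f(19)) = ½(6.85923 + 13.1847) = 10.0219.
Running total after boundary: 123.134.
Correction k=1: B_{2}/2! · (f^{(1)}(19) − f^{(1)}(8)) = 1/12 · (0.440378 − 0.725496) = -0.0237598.
After k=1: 123.110.
Correction k=2: B_{4}/4! · (f^{(3)}(19) − f^{(3)}(8)) = −1/720 · (0.000676123 − 0.000902479) = 3.14383e-07.
After k=2: 123.110.
Correction k=3: B_{6}/6! · (f^{(5)}(19) − f^{(5)}(8)) = 1/30240 · (4.39861e-07 − 5.68289e-07) = -4.24695e-12.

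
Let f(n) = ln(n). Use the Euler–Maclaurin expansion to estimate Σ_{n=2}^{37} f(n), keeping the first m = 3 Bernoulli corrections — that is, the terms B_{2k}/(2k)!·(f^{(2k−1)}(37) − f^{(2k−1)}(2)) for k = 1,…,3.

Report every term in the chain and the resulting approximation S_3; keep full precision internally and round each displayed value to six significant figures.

The integral term ∫_2^37 ln(x) dx = 97.2177.
Boundary: ½(f(2) + f(37)) = ½(0.693147 + 3.61092) = 2.15203.
Integral + boundary = 99.3697.
Order-1 term: 1/12 · (0.0270270 − 0.500000) = -0.0394144.
After k=1: 99.3303.
Order-2 term: −1/720 · (3.94843e-05 − 0.250000) = 0.000347167.
After k=2: 99.3306.
Order-3 term: 1/30240 · (3.46101e-07 − 0.750000) = -2.48016e-05.

S_3 ≈ 99.3306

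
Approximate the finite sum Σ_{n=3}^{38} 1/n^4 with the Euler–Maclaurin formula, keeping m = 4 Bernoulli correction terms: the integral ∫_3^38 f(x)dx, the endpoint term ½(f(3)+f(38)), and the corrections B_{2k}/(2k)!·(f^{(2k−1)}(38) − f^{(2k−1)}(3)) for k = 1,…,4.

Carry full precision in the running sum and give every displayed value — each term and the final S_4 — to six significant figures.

S_4 ≈ 0.0198167

The integral term ∫_3^38 1/x^4 dx = 0.0123396.
½[f(3) + f(38)] = ½[0.0123457 + 4.79585e-07] = 0.00617308.
Running total after boundary: 0.0185127.
k=1: B_{2}/(2)! × [f^{(1)}(38) − f^{(1)}(3)] = 1/12 × (-5.04826e-08 − (-0.0164609)) = 0.00137174.
After k=1: 0.0198844.
k=2: B_{4}/(4)! × [f^{(3)}(38) − f^{(3)}(3)] = −1/720 × (-1.04881e-09 − (-0.0548697)) = -7.62079e-05.
After k=2: 0.0198082.
k=3: B_{6}/(6)! × [f^{(5)}(38) − f^{(5)}(3)] = 1/30240 × (-4.06740e-11 − (-0.341411)) = 1.12901e-05.
After k=3: 0.0198195.
k=4: B_{8}/(8)! × [f^{(7)}(38) − f^{(7)}(3)] = −1/1209600 × (-2.53508e-12 − (-3.41411)) = -2.82251e-06.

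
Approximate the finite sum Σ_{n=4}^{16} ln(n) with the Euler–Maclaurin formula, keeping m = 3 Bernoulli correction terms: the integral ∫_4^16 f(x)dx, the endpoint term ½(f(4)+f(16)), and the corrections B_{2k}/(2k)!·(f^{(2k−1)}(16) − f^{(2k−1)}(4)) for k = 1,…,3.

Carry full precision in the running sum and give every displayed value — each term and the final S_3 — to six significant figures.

∫_4^16 ln(x) dx evaluates to 26.8162.
Boundary: ½(f(4) + f(16)) = ½(1.38629 + 2.77259) = 2.07944.
So far: 28.8957.
k=1: B_{2}/(2)! × [f^{(1)}(16) − f^{(1)}(4)] = 1/12 × (0.0625000 − 0.250000) = -0.0156250.
Running total after k=1: 28.8801.
k=2: B_{4}/(4)! × [f^{(3)}(16) − f^{(3)}(4)] = −1/720 × (0.000488281 − 0.0312500) = 4.27246e-05.
Running total after k=2: 28.8801.
k=3: B_{6}/(6)! × [f^{(5)}(16) − f^{(5)}(4)] = 1/30240 × (2.28882e-05 − 0.0234375) = -7.74293e-07.

S_3 ≈ 28.8801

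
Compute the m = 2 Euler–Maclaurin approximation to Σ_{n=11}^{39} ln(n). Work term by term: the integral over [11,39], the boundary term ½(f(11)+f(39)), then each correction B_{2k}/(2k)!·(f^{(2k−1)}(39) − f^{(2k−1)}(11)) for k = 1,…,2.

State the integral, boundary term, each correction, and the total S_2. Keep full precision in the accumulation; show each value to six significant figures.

S_2 ≈ 91.5273

The integral term ∫_11^39 ln(x) dx = 88.5021.
Boundary: ½(f(11) + f(39)) = ½(2.39790 + 3.66356) = 3.03073.
Running total after boundary: 91.5328.
k=1: B_{2}/(2)! × [f^{(1)}(39) − f^{(1)}(11)] = 1/12 × (0.0256410 − 0.0909091) = -0.00543901.
After k=1: 91.5273.
k=2: B_{4}/(4)! × [f^{(3)}(39) − f^{(3)}(11)] = −1/720 × (3.37160e-05 − 0.00150263) = 2.04016e-06.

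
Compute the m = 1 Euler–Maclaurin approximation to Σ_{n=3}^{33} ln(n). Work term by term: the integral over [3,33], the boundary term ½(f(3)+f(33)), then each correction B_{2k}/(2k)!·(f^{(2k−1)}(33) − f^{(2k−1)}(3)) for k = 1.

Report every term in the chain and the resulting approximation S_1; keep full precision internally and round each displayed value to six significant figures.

S_1 ≈ 84.3612

∫_3^33 ln(x) dx evaluates to 82.0889.
Boundary: ½(f(3) + f(33)) = ½(1.09861 + 3.49651) = 2.29756.
Running total after boundary: 84.3865.
Order-1 term: 1/12 · (0.0303030 − 0.333333) = -0.0252525.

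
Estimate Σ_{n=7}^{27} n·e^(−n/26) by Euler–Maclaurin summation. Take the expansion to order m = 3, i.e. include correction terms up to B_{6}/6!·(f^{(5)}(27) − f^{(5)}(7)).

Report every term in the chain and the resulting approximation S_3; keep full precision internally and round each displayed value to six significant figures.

Integral: ∫_7^27 x·e^(−x/26) dx = 167.673.
Boundary: ½(f(7) + f(27)) = ½(5.34777 + 9.55797) = 7.45287.
Integral + boundary = 175.126.
k=1: B_{2}/(2)! × [f^{(1)}(27) − f^{(1)}(7)] = 1/12 × (-0.0136153 − 0.558284) = -0.0476582.
Running total after k=1: 175.078.
k=2: B_{4}/(4)! × [f^{(3)}(27) − f^{(3)}(7)] = −1/720 × (0.00102719 − 0.00308612) = 2.85962e-06.
Running total after k=2: 175.078.
k=3: B_{6}/(6)! × [f^{(5)}(27) − f^{(5)}(7)] = 1/30240 × (3.06883e-06 − 7.90884e-06) = -1.60053e-10.

S_3 ≈ 175.078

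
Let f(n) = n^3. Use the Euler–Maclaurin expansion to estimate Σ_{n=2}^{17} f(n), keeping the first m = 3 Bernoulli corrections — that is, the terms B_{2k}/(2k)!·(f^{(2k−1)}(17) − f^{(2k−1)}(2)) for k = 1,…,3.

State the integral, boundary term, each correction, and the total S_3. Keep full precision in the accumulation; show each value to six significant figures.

S_3 ≈ 23408.0

Integral: ∫_2^17 x^3 dx = 20876.2.
Endpoint term: (f(2) + f(17))/2 = (8.00000 + 4913.00)/2 = 2460.50.
Running total after boundary: 23336.8.
k=1: B_{2}/(2)! × [f^{(1)}(17) − f^{(1)}(2)] = 1/12 × (867.000 − 12.0000) = 71.2500.
Running total after k=1: 23408.0.
k=2: B_{4}/(4)! × [f^{(3)}(17) − f^{(3)}(2)] = −1/720 × (6.00000 − 6.00000) = 0.00000.
Running total after k=2: 23408.0.
k=3: B_{6}/(6)! × [f^{(5)}(17) − f^{(5)}(2)] = 1/30240 × (0.00000 − 0.00000) = 0.00000.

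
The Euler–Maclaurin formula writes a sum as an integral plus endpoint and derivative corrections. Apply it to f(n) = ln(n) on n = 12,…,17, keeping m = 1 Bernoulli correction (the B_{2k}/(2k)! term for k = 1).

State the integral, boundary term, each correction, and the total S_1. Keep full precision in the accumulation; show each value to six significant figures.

S_1 ≈ 16.0028

The integral term ∫_12^17 ln(x) dx = 13.3457.
Boundary: ½(f(12) + f(17)) = ½(2.48491 + 2.83321) = 2.65906.
So far: 16.0048.
Correction k=1: B_{2}/2! · (f^{(1)}(17) − f^{(1)}(12)) = 1/12 · (0.0588235 − 0.0833333) = -0.00204248.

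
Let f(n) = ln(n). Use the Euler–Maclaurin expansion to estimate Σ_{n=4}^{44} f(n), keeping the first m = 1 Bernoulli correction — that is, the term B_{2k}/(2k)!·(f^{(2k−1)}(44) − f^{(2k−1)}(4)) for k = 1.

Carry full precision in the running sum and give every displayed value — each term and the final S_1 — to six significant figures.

Integral: ∫_4^44 ln(x) dx = 120.959.
½[f(4) + f(44)] = ½[1.38629 + 3.78419] = 2.58524.
Integral + boundary = 123.544.
k=1: B_{2}/(2)! × [f^{(1)}(44) − f^{(1)}(4)] = 1/12 × (0.0227273 − 0.250000) = -0.0189394.

S_1 ≈ 123.525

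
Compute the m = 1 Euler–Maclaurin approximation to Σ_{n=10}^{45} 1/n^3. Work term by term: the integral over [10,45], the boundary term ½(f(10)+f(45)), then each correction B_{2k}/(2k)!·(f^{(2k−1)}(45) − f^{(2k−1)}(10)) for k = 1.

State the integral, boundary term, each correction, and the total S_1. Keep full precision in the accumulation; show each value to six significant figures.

The integral term ∫_10^45 1/x^3 dx = 0.00475309.
Endpoint term: (f(10) + f(45))/2 = (0.00100000 + 1.09739e-05)/2 = 0.000505487.
Running total after boundary: 0.00525857.
Order-1 term: 1/12 · (-7.31596e-07 − (-0.000300000)) = 2.49390e-05.

S_1 ≈ 0.00528351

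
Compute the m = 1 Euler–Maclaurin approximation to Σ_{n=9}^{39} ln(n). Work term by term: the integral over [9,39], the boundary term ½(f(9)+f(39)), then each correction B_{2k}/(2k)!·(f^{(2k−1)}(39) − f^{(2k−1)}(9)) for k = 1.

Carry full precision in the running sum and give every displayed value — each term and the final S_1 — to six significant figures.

S_1 ≈ 96.0272

∫_9^39 ln(x) dx evaluates to 93.1039.
Endpoint term: (f(9) + f(39))/2 = (2.19722 + 3.66356)/2 = 2.93039.
Integral + boundary = 96.0343.
Order-1 term: 1/12 · (0.0256410 − 0.111111) = -0.00712251.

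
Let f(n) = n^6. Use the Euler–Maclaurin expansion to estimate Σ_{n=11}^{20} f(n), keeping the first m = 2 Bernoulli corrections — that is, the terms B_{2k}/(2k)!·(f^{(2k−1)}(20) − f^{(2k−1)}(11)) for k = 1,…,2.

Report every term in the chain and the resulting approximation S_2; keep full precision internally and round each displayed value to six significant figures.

S_2 ≈ 2.14477e+08

∫_11^20 x^6 dx evaluates to 1.80073e+08.
Boundary: ½(f(11) + f(20)) = ½(1.77156e+06 + 6.40000e+07) = 3.28858e+07.
Running total after boundary: 2.12959e+08.
Order-1 term: 1/12 · (1.92000e+07 − 966306) = 1.51947e+06.
Running total after k=1: 2.14479e+08.
Order-2 term: −1/720 · (960000 − 159720) = -1111.50.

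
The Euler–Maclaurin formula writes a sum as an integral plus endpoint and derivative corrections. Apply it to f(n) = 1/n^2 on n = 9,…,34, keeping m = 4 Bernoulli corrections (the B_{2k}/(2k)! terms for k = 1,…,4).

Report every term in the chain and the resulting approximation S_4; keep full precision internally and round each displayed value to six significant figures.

S_4 ≈ 0.0885285

The integral term ∫_9^34 1/x^2 dx = 0.0816993.
Endpoint term: (f(9) + f(34))/2 = (0.0123457 + 0.000865052)/2 = 0.00660537.
Integral + boundary = 0.0883047.
Order-1 term: 1/12 · (-5.08854e-05 − (-0.00274348)) = 0.000224383.
Running total after k=1: 0.0885291.
Order-2 term: −1/720 · (-5.28222e-07 − (-0.000406442)) = -5.63769e-07.
Running total after k=2: 0.0885285.
Order-3 term: 1/30240 · (-1.37082e-08 − (-0.000150534)) = 4.97753e-09.
Running total after k=3: 0.0885285.
Order-4 term: −1/1209600 · (-6.64065e-10 − (-0.000104073)) = -8.60386e-11.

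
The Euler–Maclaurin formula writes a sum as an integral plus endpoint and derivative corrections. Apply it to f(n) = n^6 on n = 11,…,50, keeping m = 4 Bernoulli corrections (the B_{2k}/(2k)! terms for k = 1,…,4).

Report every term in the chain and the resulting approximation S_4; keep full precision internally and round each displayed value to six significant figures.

S_4 ≈ 1.19574e+11

The integral term ∫_11^50 x^6 dx = 1.11604e+11.
½[f(11) + f(50)] = ½[1.77156e+06 + 1.56250e+10] = 7.81339e+09.
Running total after boundary: 1.19418e+11.
Correction k=1: B_{2}/2! · (f^{(1)}(50) − f^{(1)}(11)) = 1/12 · (1.87500e+09 − 966306) = 1.56169e+08.
After k=1: 1.19574e+11.
Correction k=2: B_{4}/4! · (f^{(3)}(50) − f^{(3)}(11)) = −1/720 · (1.50000e+07 − 159720) = -20611.5.
After k=2: 1.19574e+11.
Correction k=3: B_{6}/6! · (f^{(5)}(50) − f^{(5)}(11)) = 1/30240 · (36000.0 − 7920.00) = 0.928571.
After k=3: 1.19574e+11.
Correction k=4: B_{8}/8! · (f^{(7)}(50) − f^{(7)}(11)) = −1/1209600 · (0.00000 − 0.00000) = 0.00000.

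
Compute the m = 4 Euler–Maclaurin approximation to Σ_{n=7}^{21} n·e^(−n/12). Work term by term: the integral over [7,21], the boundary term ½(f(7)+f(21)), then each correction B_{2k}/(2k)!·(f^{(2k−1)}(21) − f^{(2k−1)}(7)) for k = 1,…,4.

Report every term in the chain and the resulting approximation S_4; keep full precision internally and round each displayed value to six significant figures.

S_4 ≈ 62.1651

The integral term ∫_7^21 x·e^(−x/12) dx = 58.4175.
Boundary: ½(f(7) + f(21)) = ½(3.90625 + 3.64925) = 3.77775.
Running total after boundary: 62.1953.
Order-1 term: 1/12 · (-0.130330 − 0.232515) = -0.0302371.
After k=1: 62.1650.
Order-2 term: −1/720 · (0.00150845 − 0.00936517) = 1.09121e-05.
After k=2: 62.1651.
Order-3 term: 1/30240 · (2.72360e-05 − 0.000118859) = -3.02985e-09.
After k=3: 62.1651.
Order-4 term: −1/1209600 · (3.05532e-07 − 1.19918e-06) = 7.38795e-13.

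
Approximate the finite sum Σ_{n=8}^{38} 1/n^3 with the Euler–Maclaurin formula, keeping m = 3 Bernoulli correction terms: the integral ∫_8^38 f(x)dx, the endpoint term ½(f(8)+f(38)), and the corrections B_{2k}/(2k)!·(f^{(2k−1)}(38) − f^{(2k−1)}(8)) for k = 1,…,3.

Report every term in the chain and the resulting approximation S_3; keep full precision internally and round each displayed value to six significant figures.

Integral: ∫_8^38 1/x^3 dx = 0.00746624.
Endpoint term: (f(8) + f(38))/2 = (0.00195312 + 1.82242e-05)/2 = 0.000985675.
So far: 0.00845191.
Order-1 term: 1/12 · (-1.43876e-06 − (-0.000732422)) = 6.09153e-05.
Running total after k=1: 0.00851283.
Order-2 term: −1/720 · (-1.99274e-08 − (-0.000228882)) = -3.17864e-07.
Running total after k=2: 0.00851251.
Order-3 term: 1/30240 · (-5.79605e-10 − (-0.000150204)) = 4.96703e-09.

S_3 ≈ 0.00851252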